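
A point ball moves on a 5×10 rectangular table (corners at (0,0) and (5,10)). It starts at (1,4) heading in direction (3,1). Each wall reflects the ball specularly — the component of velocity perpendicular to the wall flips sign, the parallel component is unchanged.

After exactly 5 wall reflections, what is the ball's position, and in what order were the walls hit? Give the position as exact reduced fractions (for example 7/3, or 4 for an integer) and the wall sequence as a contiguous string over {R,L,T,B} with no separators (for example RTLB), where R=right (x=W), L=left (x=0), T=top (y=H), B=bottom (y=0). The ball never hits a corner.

1. t=4/3 → R at (5,16/3); v=(-3,1)
2. t=5/3 → L at (0,7); v=(3,1)
3. t=5/3 → R at (5,26/3); v=(-3,1)
4. t=4/3 → T at (1,10); v=(-3,-1)
5. t=1/3 → L at (0,29/3); v=(3,-1)

Final position: (0,29/3)
Wall sequence: RLRTL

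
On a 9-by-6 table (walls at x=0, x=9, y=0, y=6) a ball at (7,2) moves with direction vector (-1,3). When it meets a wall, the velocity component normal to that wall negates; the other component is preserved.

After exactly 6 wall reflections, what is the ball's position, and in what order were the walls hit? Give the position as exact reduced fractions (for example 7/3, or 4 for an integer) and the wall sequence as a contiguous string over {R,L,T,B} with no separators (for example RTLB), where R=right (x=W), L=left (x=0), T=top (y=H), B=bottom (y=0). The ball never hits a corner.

1. t=4/3 → T at (17/3,6); v=(-1,-3)
2. t=2 → B at (11/3,0); v=(-1,3)
3. t=2 → T at (5/3,6); v=(-1,-3)
4. t=5/3 → L at (0,1); v=(1,-3)
5. t=1/3 → B at (1/3,0); v=(1,3)
6. t=2 → T at (7/3,6); v=(1,-3)

Final position: (7/3,6)
Wall sequence: TBTLBT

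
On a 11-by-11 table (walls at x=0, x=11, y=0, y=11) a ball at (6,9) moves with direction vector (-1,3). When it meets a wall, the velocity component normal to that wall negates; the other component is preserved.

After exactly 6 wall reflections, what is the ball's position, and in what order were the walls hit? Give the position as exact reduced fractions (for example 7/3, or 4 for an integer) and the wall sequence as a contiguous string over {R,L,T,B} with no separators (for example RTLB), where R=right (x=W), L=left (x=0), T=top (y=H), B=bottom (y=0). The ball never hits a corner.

1. t=2/3 → T at (16/3,11); v=(-1,-3)
2. t=11/3 → B at (5/3,0); v=(-1,3)
3. t=5/3 → L at (0,5); v=(1,3)
4. t=2 → T at (2,11); v=(1,-3)
5. t=11/3 → B at (17/3,0); v=(1,3)
6. t=11/3 → T at (28/3,11); v=(1,-3)

Final position: (28/3,11)
Wall sequence: TBLTBT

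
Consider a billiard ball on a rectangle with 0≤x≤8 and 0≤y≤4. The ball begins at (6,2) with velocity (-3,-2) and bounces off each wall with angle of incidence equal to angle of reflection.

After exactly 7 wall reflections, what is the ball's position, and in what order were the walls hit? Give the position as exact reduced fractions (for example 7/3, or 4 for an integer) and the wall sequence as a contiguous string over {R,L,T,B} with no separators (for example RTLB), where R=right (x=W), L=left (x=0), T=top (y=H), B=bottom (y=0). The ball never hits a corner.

1. t=1 → B at (3,0); v=(-3,2)
2. t=1 → L at (0,2); v=(3,2)
3. t=1 → T at (3,4); v=(3,-2)
4. t=5/3 → R at (8,2/3); v=(-3,-2)
5. t=1/3 → B at (7,0); v=(-3,2)
6. t=2 → T at (1,4); v=(-3,-2)
7. t=1/3 → L at (0,10/3); v=(3,-2)

Final position: (0,10/3)
Wall sequence: BLTRBTL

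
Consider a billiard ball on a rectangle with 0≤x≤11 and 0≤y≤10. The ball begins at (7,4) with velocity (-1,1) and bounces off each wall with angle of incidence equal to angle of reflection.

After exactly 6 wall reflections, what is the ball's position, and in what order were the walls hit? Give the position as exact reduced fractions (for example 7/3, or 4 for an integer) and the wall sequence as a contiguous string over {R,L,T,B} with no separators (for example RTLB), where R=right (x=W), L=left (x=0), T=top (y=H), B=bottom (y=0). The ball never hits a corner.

Final position: (0,7)
Wall sequence: TLBRTL

1. t=6 → T at (1,10); v=(-1,-1)
2. t=1 → L at (0,9); v=(1,-1)
3. t=9 → B at (9,0); v=(1,1)
4. t=2 → R at (11,2); v=(-1,1)
5. t=8 → T at (3,10); v=(-1,-1)
6. t=3 → L at (0,7); v=(1,-1)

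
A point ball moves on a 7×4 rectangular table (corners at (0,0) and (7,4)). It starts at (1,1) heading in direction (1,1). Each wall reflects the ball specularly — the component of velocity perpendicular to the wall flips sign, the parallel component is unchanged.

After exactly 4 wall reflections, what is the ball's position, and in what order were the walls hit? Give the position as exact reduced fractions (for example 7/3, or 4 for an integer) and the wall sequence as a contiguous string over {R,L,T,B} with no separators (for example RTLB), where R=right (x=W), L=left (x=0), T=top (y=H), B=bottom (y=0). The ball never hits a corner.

Final position: (2,4)
Wall sequence: TRBT

1. t=3 → T at (4,4); v=(1,-1)
2. t=3 → R at (7,1); v=(-1,-1)
3. t=1 → B at (6,0); v=(-1,1)
4. t=4 → T at (2,4); v=(-1,-1)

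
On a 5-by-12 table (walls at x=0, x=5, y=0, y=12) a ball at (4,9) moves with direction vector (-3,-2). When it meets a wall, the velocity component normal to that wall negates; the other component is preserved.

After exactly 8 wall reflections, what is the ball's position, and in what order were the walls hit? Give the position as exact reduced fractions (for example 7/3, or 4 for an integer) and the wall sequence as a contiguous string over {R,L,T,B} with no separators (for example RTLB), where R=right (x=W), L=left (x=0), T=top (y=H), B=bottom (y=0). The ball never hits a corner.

Final position: (5/2,12)
Wall sequence: LRBLRLRT

1. t=4/3 → L at (0,19/3); v=(3,-2)
2. t=5/3 → R at (5,3); v=(-3,-2)
3. t=3/2 → B at (1/2,0); v=(-3,2)
4. t=1/6 → L at (0,1/3); v=(3,2)
5. t=5/3 → R at (5,11/3); v=(-3,2)
6. t=5/3 → L at (0,7); v=(3,2)
7. t=5/3 → R at (5,31/3); v=(-3,2)
8. t=5/6 → T at (5/2,12); v=(-3,-2)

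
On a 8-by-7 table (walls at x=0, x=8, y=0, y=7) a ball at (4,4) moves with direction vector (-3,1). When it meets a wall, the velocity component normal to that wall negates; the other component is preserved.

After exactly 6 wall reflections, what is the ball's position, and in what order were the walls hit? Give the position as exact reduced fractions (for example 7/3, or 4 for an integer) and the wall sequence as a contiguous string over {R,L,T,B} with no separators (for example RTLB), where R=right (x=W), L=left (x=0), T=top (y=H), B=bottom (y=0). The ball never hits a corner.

Final position: (6,0)
Wall sequence: LTRLRB

1. t=4/3 → L at (0,16/3); v=(3,1)
2. t=5/3 → T at (5,7); v=(3,-1)
3. t=1 → R at (8,6); v=(-3,-1)
4. t=8/3 → L at (0,10/3); v=(3,-1)
5. t=8/3 → R at (8,2/3); v=(-3,-1)
6. t=2/3 → B at (6,0); v=(-3,1)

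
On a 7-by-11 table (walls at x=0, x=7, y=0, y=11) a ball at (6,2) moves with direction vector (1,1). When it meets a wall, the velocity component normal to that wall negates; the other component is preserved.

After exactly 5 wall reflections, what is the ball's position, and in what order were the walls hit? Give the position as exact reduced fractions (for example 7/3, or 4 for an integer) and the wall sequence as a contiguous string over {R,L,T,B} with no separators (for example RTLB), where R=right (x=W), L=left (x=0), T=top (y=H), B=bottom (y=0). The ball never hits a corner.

Final position: (2,0)
Wall sequence: RLTRB

1. t=1 → R at (7,3); v=(-1,1)
2. t=7 → L at (0,10); v=(1,1)
3. t=1 → T at (1,11); v=(1,-1)
4. t=6 → R at (7,5); v=(-1,-1)
5. t=5 → B at (2,0); v=(-1,1)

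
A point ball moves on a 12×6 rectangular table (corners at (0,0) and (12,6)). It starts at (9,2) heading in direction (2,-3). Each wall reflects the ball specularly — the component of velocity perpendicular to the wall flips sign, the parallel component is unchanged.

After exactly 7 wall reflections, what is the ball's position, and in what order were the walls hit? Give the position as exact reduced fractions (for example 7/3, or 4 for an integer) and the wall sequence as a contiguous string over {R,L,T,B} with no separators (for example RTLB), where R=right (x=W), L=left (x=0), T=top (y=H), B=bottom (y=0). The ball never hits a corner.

1. t=2/3 → B at (31/3,0); v=(2,3)
2. t=5/6 → R at (12,5/2); v=(-2,3)
3. t=7/6 → T at (29/3,6); v=(-2,-3)
4. t=2 → B at (17/3,0); v=(-2,3)
5. t=2 → T at (5/3,6); v=(-2,-3)
6. t=5/6 → L at (0,7/2); v=(2,-3)
7. t=7/6 → B at (7/3,0); v=(2,3)

Final position: (7/3,0)
Wall sequence: BRTBTLB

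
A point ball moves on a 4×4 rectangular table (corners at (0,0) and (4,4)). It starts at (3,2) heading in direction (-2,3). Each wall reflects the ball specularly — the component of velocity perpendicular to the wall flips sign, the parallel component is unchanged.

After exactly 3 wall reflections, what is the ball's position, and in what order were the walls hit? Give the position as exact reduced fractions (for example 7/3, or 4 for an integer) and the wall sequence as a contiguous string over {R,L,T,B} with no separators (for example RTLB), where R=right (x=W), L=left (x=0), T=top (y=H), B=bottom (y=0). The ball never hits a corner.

Final position: (1,0)
Wall sequence: TLB

1. t=2/3 → T at (5/3,4); v=(-2,-3)
2. t=5/6 → L at (0,3/2); v=(2,-3)
3. t=1/2 → B at (1,0); v=(2,3)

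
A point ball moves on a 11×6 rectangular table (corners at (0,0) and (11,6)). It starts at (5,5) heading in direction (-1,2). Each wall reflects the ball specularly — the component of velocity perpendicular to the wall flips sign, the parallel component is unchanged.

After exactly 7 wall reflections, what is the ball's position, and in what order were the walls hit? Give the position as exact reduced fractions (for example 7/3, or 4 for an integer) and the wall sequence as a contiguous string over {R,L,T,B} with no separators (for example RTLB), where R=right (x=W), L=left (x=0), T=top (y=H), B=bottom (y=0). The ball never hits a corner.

Final position: (21/2,0)
Wall sequence: TBLTBTB

1. t=1/2 → T at (9/2,6); v=(-1,-2)
2. t=3 → B at (3/2,0); v=(-1,2)
3. t=3/2 → L at (0,3); v=(1,2)
4. t=3/2 → T at (3/2,6); v=(1,-2)
5. t=3 → B at (9/2,0); v=(1,2)
6. t=3 → T at (15/2,6); v=(1,-2)
7. t=3 → B at (21/2,0); v=(1,2)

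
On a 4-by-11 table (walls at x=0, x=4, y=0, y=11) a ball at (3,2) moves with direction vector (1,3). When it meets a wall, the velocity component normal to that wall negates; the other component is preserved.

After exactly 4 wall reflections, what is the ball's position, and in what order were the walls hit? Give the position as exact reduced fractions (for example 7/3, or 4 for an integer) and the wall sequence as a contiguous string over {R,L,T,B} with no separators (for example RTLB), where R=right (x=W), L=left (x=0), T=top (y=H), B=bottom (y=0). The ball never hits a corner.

Final position: (5/3,0)
Wall sequence: RTLB

1. t=1 → R at (4,5); v=(-1,3)
2. t=2 → T at (2,11); v=(-1,-3)
3. t=2 → L at (0,5); v=(1,-3)
4. t=5/3 → B at (5/3,0); v=(1,3)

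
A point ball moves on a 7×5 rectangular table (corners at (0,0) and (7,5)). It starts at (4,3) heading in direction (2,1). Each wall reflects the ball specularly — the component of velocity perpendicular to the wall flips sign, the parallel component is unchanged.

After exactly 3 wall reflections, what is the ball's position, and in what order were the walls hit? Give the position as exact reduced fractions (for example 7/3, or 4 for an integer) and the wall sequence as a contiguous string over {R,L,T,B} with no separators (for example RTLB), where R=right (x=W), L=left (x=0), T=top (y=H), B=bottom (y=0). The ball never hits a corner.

Final position: (0,2)
Wall sequence: RTL

1. t=3/2 → R at (7,9/2); v=(-2,1)
2. t=1/2 → T at (6,5); v=(-2,-1)
3. t=3 → L at (0,2); v=(2,-1)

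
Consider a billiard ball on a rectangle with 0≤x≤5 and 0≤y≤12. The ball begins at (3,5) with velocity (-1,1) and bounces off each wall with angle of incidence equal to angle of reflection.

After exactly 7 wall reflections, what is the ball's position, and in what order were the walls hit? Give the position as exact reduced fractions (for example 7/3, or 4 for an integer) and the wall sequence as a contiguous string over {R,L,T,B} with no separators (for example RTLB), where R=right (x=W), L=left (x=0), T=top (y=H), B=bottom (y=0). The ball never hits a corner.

1. t=3 → L at (0,8); v=(1,1)
2. t=4 → T at (4,12); v=(1,-1)
3. t=1 → R at (5,11); v=(-1,-1)
4. t=5 → L at (0,6); v=(1,-1)
5. t=5 → R at (5,1); v=(-1,-1)
6. t=1 → B at (4,0); v=(-1,1)
7. t=4 → L at (0,4); v=(1,1)

Final position: (0,4)
Wall sequence: LTRLRBL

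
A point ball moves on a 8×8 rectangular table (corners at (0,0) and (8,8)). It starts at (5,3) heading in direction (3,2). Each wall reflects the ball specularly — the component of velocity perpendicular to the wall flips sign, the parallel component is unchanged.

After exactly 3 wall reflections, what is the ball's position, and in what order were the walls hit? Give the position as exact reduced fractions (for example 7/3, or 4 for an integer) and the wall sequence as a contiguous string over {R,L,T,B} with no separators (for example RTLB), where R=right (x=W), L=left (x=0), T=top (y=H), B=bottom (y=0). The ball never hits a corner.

Final position: (0,17/3)
Wall sequence: RTL

1. t=1 → R at (8,5); v=(-3,2)
2. t=3/2 → T at (7/2,8); v=(-3,-2)
3. t=7/6 → L at (0,17/3); v=(3,-2)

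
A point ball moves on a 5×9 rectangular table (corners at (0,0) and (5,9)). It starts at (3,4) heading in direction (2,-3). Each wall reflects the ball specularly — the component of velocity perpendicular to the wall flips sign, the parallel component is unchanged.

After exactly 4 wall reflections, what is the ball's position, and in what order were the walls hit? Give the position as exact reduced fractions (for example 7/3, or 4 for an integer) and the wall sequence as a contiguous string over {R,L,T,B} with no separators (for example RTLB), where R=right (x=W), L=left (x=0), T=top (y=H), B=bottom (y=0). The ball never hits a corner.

Final position: (5/3,9)
Wall sequence: RBLT

1. t=1 → R at (5,1); v=(-2,-3)
2. t=1/3 → B at (13/3,0); v=(-2,3)
3. t=13/6 → L at (0,13/2); v=(2,3)
4. t=5/6 → T at (5/3,9); v=(2,-3)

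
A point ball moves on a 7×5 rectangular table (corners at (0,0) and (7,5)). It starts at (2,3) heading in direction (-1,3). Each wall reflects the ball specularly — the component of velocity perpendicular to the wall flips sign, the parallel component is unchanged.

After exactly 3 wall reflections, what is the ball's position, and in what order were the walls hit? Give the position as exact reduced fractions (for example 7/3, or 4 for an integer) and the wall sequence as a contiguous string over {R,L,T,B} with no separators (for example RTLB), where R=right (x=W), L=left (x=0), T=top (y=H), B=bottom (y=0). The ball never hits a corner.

Final position: (1/3,0)
Wall sequence: TLB

1. t=2/3 → T at (4/3,5); v=(-1,-3)
2. t=4/3 → L at (0,1); v=(1,-3)
3. t=1/3 → B at (1/3,0); v=(1,3)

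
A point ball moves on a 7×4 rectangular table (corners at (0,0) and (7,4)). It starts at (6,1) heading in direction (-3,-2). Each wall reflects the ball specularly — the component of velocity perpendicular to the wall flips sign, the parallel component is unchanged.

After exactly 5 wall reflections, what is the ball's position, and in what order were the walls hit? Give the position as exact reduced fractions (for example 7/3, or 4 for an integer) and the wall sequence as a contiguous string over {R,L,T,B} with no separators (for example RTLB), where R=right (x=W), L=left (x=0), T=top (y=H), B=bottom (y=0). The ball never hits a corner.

Final position: (13/2,0)
Wall sequence: BLTRB

1. t=1/2 → B at (9/2,0); v=(-3,2)
2. t=3/2 → L at (0,3); v=(3,2)
3. t=1/2 → T at (3/2,4); v=(3,-2)
4. t=11/6 → R at (7,1/3); v=(-3,-2)
5. t=1/6 → B at (13/2,0); v=(-3,2)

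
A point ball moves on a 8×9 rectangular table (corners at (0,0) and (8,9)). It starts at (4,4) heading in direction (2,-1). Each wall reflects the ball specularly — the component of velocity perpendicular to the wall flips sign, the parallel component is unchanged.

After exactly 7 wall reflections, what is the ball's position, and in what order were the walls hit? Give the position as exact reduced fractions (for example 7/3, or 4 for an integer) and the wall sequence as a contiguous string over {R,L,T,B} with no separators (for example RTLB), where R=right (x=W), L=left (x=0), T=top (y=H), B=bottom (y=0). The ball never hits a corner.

Final position: (8,4)
Wall sequence: RBLRTLR

1. t=2 → R at (8,2); v=(-2,-1)
2. t=2 → B at (4,0); v=(-2,1)
3. t=2 → L at (0,2); v=(2,1)
4. t=4 → R at (8,6); v=(-2,1)
5. t=3 → T at (2,9); v=(-2,-1)
6. t=1 → L at (0,8); v=(2,-1)
7. t=4 → R at (8,4); v=(-2,-1)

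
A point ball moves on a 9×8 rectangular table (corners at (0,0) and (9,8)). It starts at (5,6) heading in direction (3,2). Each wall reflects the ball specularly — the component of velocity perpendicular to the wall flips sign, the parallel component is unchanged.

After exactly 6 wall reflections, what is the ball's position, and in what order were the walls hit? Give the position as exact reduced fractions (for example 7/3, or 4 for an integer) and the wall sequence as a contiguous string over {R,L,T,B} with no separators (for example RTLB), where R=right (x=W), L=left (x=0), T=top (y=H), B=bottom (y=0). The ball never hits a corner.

Final position: (4,8)
Wall sequence: TRLBRT

1. t=1 → T at (8,8); v=(3,-2)
2. t=1/3 → R at (9,22/3); v=(-3,-2)
3. t=3 → L at (0,4/3); v=(3,-2)
4. t=2/3 → B at (2,0); v=(3,2)
5. t=7/3 → R at (9,14/3); v=(-3,2)
6. t=5/3 → T at (4,8); v=(-3,-2)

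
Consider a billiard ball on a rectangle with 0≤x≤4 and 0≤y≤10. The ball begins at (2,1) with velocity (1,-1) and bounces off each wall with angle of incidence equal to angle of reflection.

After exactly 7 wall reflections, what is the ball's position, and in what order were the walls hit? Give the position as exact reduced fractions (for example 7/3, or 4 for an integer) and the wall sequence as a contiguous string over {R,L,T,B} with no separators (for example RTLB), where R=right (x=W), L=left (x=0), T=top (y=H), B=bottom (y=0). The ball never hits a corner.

Final position: (4,3)
Wall sequence: BRLRTLR

1. t=1 → B at (3,0); v=(1,1)
2. t=1 → R at (4,1); v=(-1,1)
3. t=4 → L at (0,5); v=(1,1)
4. t=4 → R at (4,9); v=(-1,1)
5. t=1 → T at (3,10); v=(-1,-1)
6. t=3 → L at (0,7); v=(1,-1)
7. t=4 → R at (4,3); v=(-1,-1)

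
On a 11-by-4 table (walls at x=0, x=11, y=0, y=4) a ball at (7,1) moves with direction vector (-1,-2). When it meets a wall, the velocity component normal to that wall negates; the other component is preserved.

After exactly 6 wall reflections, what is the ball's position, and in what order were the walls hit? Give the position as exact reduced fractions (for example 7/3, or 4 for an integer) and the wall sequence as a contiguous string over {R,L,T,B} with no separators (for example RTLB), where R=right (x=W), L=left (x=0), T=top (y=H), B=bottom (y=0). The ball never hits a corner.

Final position: (3/2,0)
Wall sequence: BTBTLB

1. t=1/2 → B at (13/2,0); v=(-1,2)
2. t=2 → T at (9/2,4); v=(-1,-2)
3. t=2 → B at (5/2,0); v=(-1,2)
4. t=2 → T at (1/2,4); v=(-1,-2)
5. t=1/2 → L at (0,3); v=(1,-2)
6. t=3/2 → B at (3/2,0); v=(1,2)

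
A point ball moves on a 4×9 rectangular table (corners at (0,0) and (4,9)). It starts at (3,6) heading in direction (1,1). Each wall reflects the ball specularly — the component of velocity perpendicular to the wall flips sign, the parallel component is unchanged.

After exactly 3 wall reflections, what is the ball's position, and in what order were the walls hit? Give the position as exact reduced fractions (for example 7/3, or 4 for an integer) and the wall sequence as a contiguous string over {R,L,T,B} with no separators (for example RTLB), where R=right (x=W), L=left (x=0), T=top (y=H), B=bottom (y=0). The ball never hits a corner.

1. t=1 → R at (4,7); v=(-1,1)
2. t=2 → T at (2,9); v=(-1,-1)
3. t=2 → L at (0,7); v=(1,-1)

Final position: (0,7)
Wall sequence: RTL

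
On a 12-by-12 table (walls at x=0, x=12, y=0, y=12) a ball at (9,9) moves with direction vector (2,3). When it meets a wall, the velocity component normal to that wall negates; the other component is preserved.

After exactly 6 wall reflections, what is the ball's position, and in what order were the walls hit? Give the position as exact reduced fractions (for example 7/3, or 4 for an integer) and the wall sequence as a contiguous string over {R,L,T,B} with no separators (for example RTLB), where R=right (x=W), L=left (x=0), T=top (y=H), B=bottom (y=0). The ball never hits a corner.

Final position: (11,0)
Wall sequence: TRBLTB

1. t=1 → T at (11,12); v=(2,-3)
2. t=1/2 → R at (12,21/2); v=(-2,-3)
3. t=7/2 → B at (5,0); v=(-2,3)
4. t=5/2 → L at (0,15/2); v=(2,3)
5. t=3/2 → T at (3,12); v=(2,-3)
6. t=4 → B at (11,0); v=(2,3)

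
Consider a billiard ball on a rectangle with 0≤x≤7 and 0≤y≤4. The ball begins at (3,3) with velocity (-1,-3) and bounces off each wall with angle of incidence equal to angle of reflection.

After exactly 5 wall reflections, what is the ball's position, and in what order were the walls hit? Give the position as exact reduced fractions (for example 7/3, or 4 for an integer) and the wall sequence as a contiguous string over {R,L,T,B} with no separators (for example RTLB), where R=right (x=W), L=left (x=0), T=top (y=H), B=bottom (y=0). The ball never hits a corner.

1. t=1 → B at (2,0); v=(-1,3)
2. t=4/3 → T at (2/3,4); v=(-1,-3)
3. t=2/3 → L at (0,2); v=(1,-3)
4. t=2/3 → B at (2/3,0); v=(1,3)
5. t=4/3 → T at (2,4); v=(1,-3)

Final position: (2,4)
Wall sequence: BTLBT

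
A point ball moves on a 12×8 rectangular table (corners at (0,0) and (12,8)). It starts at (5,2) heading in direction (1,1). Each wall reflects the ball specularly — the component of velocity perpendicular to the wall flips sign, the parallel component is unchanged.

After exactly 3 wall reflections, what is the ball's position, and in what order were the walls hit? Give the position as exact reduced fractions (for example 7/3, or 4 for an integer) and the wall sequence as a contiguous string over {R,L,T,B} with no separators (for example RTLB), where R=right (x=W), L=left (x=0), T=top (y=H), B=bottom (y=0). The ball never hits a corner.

Final position: (5,0)
Wall sequence: TRB

1. t=6 → T at (11,8); v=(1,-1)
2. t=1 → R at (12,7); v=(-1,-1)
3. t=7 → B at (5,0); v=(-1,1)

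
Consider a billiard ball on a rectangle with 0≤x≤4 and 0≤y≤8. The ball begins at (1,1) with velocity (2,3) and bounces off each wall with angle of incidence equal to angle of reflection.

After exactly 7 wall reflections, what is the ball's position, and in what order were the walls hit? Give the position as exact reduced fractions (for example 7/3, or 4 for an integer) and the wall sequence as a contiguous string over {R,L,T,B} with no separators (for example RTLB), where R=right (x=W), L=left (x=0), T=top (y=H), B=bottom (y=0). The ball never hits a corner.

1. t=3/2 → R at (4,11/2); v=(-2,3)
2. t=5/6 → T at (7/3,8); v=(-2,-3)
3. t=7/6 → L at (0,9/2); v=(2,-3)
4. t=3/2 → B at (3,0); v=(2,3)
5. t=1/2 → R at (4,3/2); v=(-2,3)
6. t=2 → L at (0,15/2); v=(2,3)
7. t=1/6 → T at (1/3,8); v=(2,-3)

Final position: (1/3,8)
Wall sequence: RTLBRLT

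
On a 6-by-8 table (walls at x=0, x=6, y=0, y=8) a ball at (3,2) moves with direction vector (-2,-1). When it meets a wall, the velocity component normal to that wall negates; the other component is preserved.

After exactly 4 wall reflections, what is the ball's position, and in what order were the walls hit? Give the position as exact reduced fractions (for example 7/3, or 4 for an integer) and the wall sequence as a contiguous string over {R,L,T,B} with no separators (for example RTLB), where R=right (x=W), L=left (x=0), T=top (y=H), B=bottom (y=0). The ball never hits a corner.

Final position: (0,11/2)
Wall sequence: LBRL

1. t=3/2 → L at (0,1/2); v=(2,-1)
2. t=1/2 → B at (1,0); v=(2,1)
3. t=5/2 → R at (6,5/2); v=(-2,1)
4. t=3 → L at (0,11/2); v=(2,1)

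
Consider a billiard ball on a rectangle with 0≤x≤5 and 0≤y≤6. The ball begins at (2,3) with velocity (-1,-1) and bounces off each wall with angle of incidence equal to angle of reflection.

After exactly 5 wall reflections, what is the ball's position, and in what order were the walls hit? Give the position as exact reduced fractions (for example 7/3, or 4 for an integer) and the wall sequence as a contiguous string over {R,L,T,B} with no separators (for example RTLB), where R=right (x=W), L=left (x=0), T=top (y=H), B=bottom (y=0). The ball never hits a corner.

Final position: (0,3)
Wall sequence: LBRTL

1. t=2 → L at (0,1); v=(1,-1)
2. t=1 → B at (1,0); v=(1,1)
3. t=4 → R at (5,4); v=(-1,1)
4. t=2 → T at (3,6); v=(-1,-1)
5. t=3 → L at (0,3); v=(1,-1)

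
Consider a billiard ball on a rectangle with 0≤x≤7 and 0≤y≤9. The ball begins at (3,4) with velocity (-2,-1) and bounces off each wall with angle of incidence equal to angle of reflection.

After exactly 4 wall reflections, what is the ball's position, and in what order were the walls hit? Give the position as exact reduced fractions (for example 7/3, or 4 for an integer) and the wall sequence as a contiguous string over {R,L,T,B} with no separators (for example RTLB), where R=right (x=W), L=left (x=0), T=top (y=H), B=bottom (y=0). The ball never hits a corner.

1. t=3/2 → L at (0,5/2); v=(2,-1)
2. t=5/2 → B at (5,0); v=(2,1)
3. t=1 → R at (7,1); v=(-2,1)
4. t=7/2 → L at (0,9/2); v=(2,1)

Final position: (0,9/2)
Wall sequence: LBRL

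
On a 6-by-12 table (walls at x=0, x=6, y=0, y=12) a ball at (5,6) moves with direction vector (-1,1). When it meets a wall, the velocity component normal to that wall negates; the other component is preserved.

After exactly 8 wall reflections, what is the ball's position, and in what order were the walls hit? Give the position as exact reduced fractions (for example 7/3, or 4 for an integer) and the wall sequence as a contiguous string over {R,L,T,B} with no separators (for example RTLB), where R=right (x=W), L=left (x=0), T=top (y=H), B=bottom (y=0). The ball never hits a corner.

1. t=5 → L at (0,11); v=(1,1)
2. t=1 → T at (1,12); v=(1,-1)
3. t=5 → R at (6,7); v=(-1,-1)
4. t=6 → L at (0,1); v=(1,-1)
5. t=1 → B at (1,0); v=(1,1)
6. t=5 → R at (6,5); v=(-1,1)
7. t=6 → L at (0,11); v=(1,1)
8. t=1 → T at (1,12); v=(1,-1)

Final position: (1,12)
Wall sequence: LTRLBRLT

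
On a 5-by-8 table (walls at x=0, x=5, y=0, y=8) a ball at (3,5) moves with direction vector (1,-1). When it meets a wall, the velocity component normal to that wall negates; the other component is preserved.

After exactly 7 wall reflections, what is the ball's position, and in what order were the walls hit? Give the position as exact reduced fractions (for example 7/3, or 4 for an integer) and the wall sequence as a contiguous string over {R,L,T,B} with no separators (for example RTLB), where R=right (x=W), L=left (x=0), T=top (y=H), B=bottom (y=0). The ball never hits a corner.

Final position: (4,0)
Wall sequence: RBLRTLB

1. t=2 → R at (5,3); v=(-1,-1)
2. t=3 → B at (2,0); v=(-1,1)
3. t=2 → L at (0,2); v=(1,1)
4. t=5 → R at (5,7); v=(-1,1)
5. t=1 → T at (4,8); v=(-1,-1)
6. t=4 → L at (0,4); v=(1,-1)
7. t=4 → B at (4,0); v=(1,1)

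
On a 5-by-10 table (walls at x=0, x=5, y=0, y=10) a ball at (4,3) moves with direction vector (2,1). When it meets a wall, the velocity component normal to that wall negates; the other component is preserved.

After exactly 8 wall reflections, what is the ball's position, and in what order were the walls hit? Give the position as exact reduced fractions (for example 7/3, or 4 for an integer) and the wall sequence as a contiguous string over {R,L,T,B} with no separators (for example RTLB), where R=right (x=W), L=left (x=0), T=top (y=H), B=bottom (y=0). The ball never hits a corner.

Final position: (5,3/2)
Wall sequence: RLRTLRLR

1. t=1/2 → R at (5,7/2); v=(-2,1)
2. t=5/2 → L at (0,6); v=(2,1)
3. t=5/2 → R at (5,17/2); v=(-2,1)
4. t=3/2 → T at (2,10); v=(-2,-1)
5. t=1 → L at (0,9); v=(2,-1)
6. t=5/2 → R at (5,13/2); v=(-2,-1)
7. t=5/2 → L at (0,4); v=(2,-1)
8. t=5/2 → R at (5,3/2); v=(-2,-1)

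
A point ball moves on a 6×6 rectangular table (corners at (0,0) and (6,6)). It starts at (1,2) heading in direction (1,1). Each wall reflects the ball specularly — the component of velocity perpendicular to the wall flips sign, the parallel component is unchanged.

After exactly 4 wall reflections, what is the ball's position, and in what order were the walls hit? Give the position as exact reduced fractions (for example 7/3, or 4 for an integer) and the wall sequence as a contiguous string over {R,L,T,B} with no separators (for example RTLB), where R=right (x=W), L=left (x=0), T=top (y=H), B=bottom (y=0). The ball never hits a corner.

1. t=4 → T at (5,6); v=(1,-1)
2. t=1 → R at (6,5); v=(-1,-1)
3. t=5 → B at (1,0); v=(-1,1)
4. t=1 → L at (0,1); v=(1,1)

Final position: (0,1)
Wall sequence: TRBL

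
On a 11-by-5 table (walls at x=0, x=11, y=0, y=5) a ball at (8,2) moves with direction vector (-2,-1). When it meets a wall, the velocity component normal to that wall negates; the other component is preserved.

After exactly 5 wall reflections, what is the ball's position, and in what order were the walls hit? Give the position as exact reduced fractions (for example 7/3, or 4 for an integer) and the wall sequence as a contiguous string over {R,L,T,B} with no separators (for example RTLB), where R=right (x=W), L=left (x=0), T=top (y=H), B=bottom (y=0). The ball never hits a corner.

1. t=2 → B at (4,0); v=(-2,1)
2. t=2 → L at (0,2); v=(2,1)
3. t=3 → T at (6,5); v=(2,-1)
4. t=5/2 → R at (11,5/2); v=(-2,-1)
5. t=5/2 → B at (6,0); v=(-2,1)

Final position: (6,0)
Wall sequence: BLTRB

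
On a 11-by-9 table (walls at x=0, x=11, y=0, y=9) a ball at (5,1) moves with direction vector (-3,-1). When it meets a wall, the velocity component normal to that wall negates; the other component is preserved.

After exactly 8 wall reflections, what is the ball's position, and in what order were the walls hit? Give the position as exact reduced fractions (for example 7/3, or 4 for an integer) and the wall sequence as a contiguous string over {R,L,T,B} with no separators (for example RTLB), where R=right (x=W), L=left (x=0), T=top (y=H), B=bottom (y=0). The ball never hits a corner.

1. t=1 → B at (2,0); v=(-3,1)
2. t=2/3 → L at (0,2/3); v=(3,1)
3. t=11/3 → R at (11,13/3); v=(-3,1)
4. t=11/3 → L at (0,8); v=(3,1)
5. t=1 → T at (3,9); v=(3,-1)
6. t=8/3 → R at (11,19/3); v=(-3,-1)
7. t=11/3 → L at (0,8/3); v=(3,-1)
8. t=8/3 → B at (8,0); v=(3,1)

Final position: (8,0)
Wall sequence: BLRLTRLB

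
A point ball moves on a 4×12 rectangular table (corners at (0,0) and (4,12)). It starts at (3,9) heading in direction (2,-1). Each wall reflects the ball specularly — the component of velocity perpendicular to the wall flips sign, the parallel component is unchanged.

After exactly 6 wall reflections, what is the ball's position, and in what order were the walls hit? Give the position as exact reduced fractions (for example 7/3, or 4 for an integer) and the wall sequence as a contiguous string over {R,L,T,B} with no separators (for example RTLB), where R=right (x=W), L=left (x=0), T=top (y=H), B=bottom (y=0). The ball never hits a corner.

1. t=1/2 → R at (4,17/2); v=(-2,-1)
2. t=2 → L at (0,13/2); v=(2,-1)
3. t=2 → R at (4,9/2); v=(-2,-1)
4. t=2 → L at (0,5/2); v=(2,-1)
5. t=2 → R at (4,1/2); v=(-2,-1)
6. t=1/2 → B at (3,0); v=(-2,1)

Final position: (3,0)
Wall sequence: RLRLRB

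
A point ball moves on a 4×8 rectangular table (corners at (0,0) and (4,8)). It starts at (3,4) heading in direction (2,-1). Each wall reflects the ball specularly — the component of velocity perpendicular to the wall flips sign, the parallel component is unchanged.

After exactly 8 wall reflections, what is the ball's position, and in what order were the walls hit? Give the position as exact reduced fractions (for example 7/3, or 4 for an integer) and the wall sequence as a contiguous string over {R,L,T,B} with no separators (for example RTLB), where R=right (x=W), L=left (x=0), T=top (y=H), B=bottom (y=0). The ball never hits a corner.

Final position: (3,8)
Wall sequence: RLBRLRLT

1. t=1/2 → R at (4,7/2); v=(-2,-1)
2. t=2 → L at (0,3/2); v=(2,-1)
3. t=3/2 → B at (3,0); v=(2,1)
4. t=1/2 → R at (4,1/2); v=(-2,1)
5. t=2 → L at (0,5/2); v=(2,1)
6. t=2 → R at (4,9/2); v=(-2,1)
7. t=2 → L at (0,13/2); v=(2,1)
8. t=3/2 → T at (3,8); v=(2,-1)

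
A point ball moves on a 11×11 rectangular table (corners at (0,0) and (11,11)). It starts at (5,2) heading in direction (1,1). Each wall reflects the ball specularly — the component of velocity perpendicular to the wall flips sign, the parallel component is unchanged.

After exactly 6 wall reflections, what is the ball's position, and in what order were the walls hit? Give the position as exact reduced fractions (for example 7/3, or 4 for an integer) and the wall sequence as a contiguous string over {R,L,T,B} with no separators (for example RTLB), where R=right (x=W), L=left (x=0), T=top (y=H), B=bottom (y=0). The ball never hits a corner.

Final position: (8,11)
Wall sequence: RTLBRT

1. t=6 → R at (11,8); v=(-1,1)
2. t=3 → T at (8,11); v=(-1,-1)
3. t=8 → L at (0,3); v=(1,-1)
4. t=3 → B at (3,0); v=(1,1)
5. t=8 → R at (11,8); v=(-1,1)
6. t=3 → T at (8,11); v=(-1,-1)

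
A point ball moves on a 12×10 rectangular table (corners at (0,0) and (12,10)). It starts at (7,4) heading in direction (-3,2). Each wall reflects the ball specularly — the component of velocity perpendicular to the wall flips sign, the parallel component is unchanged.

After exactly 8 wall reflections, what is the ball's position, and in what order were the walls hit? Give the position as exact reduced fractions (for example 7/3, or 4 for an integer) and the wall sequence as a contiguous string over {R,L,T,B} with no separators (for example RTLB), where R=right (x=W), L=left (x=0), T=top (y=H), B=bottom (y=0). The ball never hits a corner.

1. t=7/3 → L at (0,26/3); v=(3,2)
2. t=2/3 → T at (2,10); v=(3,-2)
3. t=10/3 → R at (12,10/3); v=(-3,-2)
4. t=5/3 → B at (7,0); v=(-3,2)
5. t=7/3 → L at (0,14/3); v=(3,2)
6. t=8/3 → T at (8,10); v=(3,-2)
7. t=4/3 → R at (12,22/3); v=(-3,-2)
8. t=11/3 → B at (1,0); v=(-3,2)

Final position: (1,0)
Wall sequence: LTRBLTRB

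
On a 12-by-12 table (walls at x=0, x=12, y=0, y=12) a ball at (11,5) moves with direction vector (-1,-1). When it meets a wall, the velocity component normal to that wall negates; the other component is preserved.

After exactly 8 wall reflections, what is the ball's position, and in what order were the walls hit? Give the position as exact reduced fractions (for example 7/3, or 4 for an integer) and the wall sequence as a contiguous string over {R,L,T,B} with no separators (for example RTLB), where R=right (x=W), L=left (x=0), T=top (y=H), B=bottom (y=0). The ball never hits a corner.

1. t=5 → B at (6,0); v=(-1,1)
2. t=6 → L at (0,6); v=(1,1)
3. t=6 → T at (6,12); v=(1,-1)
4. t=6 → R at (12,6); v=(-1,-1)
5. t=6 → B at (6,0); v=(-1,1)
6. t=6 → L at (0,6); v=(1,1)
7. t=6 → T at (6,12); v=(1,-1)
8. t=6 → R at (12,6); v=(-1,-1)

Final position: (12,6)
Wall sequence: BLTRBLTR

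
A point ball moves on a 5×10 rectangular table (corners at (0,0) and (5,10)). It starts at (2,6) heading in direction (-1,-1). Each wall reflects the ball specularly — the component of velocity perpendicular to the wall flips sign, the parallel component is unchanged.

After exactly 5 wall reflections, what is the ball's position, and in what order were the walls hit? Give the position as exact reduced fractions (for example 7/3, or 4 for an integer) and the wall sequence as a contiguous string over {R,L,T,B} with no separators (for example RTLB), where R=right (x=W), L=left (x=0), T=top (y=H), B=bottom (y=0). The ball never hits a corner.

1. t=2 → L at (0,4); v=(1,-1)
2. t=4 → B at (4,0); v=(1,1)
3. t=1 → R at (5,1); v=(-1,1)
4. t=5 → L at (0,6); v=(1,1)
5. t=4 → T at (4,10); v=(1,-1)

Final position: (4,10)
Wall sequence: LBRLT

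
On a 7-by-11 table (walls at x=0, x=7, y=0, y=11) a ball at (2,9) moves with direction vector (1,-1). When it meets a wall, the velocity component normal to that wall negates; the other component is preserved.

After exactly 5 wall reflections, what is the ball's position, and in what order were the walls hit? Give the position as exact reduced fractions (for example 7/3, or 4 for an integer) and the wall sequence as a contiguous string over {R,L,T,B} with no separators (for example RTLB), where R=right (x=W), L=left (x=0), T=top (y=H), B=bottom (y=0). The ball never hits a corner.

1. t=5 → R at (7,4); v=(-1,-1)
2. t=4 → B at (3,0); v=(-1,1)
3. t=3 → L at (0,3); v=(1,1)
4. t=7 → R at (7,10); v=(-1,1)
5. t=1 → T at (6,11); v=(-1,-1)

Final position: (6,11)
Wall sequence: RBLRT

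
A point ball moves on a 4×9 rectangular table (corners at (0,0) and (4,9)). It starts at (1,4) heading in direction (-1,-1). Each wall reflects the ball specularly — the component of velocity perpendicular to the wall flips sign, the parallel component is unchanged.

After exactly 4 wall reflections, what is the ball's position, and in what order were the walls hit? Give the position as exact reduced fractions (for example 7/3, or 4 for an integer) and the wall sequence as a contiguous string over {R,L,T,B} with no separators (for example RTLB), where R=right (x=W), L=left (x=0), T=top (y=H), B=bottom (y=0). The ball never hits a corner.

1. t=1 → L at (0,3); v=(1,-1)
2. t=3 → B at (3,0); v=(1,1)
3. t=1 → R at (4,1); v=(-1,1)
4. t=4 → L at (0,5); v=(1,1)

Final position: (0,5)
Wall sequence: LBRL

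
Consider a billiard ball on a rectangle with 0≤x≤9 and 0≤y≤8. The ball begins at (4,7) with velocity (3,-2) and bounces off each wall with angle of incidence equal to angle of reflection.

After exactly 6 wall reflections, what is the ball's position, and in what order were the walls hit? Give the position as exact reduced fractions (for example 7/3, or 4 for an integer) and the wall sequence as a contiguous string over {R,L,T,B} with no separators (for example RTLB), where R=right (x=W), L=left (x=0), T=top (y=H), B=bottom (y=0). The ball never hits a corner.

1. t=5/3 → R at (9,11/3); v=(-3,-2)
2. t=11/6 → B at (7/2,0); v=(-3,2)
3. t=7/6 → L at (0,7/3); v=(3,2)
4. t=17/6 → T at (17/2,8); v=(3,-2)
5. t=1/6 → R at (9,23/3); v=(-3,-2)
6. t=3 → L at (0,5/3); v=(3,-2)

Final position: (0,5/3)
Wall sequence: RBLTRL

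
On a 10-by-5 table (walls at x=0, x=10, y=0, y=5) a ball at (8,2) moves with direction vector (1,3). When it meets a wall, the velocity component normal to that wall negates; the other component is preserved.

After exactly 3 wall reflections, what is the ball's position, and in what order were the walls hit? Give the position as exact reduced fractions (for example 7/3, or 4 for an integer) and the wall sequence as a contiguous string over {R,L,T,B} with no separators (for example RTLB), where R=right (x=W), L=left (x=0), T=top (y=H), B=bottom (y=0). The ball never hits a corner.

1. t=1 → T at (9,5); v=(1,-3)
2. t=1 → R at (10,2); v=(-1,-3)
3. t=2/3 → B at (28/3,0); v=(-1,3)

Final position: (28/3,0)
Wall sequence: TRB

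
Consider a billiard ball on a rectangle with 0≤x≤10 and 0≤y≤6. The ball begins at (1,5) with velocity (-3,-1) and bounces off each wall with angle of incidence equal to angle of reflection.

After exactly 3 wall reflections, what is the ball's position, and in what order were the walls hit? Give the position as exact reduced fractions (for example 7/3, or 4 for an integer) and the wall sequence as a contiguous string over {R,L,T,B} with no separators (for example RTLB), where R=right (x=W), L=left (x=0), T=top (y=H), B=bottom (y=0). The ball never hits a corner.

1. t=1/3 → L at (0,14/3); v=(3,-1)
2. t=10/3 → R at (10,4/3); v=(-3,-1)
3. t=4/3 → B at (6,0); v=(-3,1)

Final position: (6,0)
Wall sequence: LRB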